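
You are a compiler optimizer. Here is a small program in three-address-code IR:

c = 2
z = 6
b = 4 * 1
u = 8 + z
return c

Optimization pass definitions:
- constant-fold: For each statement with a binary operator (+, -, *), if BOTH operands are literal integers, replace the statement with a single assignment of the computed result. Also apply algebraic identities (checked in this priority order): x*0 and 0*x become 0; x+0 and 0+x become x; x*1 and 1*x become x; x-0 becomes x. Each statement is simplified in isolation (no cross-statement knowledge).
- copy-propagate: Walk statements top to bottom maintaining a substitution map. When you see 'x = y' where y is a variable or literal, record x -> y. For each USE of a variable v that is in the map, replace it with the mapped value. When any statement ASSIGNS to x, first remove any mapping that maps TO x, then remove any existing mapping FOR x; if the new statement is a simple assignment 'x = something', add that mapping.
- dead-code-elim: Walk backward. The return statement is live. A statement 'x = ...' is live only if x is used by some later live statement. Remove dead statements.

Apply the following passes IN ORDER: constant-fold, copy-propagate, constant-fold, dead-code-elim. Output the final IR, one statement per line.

Answer: return 2

Derivation:
Initial IR:
  c = 2
  z = 6
  b = 4 * 1
  u = 8 + z
  return c
After constant-fold (5 stmts):
  c = 2
  z = 6
  b = 4
  u = 8 + z
  return c
After copy-propagate (5 stmts):
  c = 2
  z = 6
  b = 4
  u = 8 + 6
  return 2
After constant-fold (5 stmts):
  c = 2
  z = 6
  b = 4
  u = 14
  return 2
After dead-code-elim (1 stmts):
  return 2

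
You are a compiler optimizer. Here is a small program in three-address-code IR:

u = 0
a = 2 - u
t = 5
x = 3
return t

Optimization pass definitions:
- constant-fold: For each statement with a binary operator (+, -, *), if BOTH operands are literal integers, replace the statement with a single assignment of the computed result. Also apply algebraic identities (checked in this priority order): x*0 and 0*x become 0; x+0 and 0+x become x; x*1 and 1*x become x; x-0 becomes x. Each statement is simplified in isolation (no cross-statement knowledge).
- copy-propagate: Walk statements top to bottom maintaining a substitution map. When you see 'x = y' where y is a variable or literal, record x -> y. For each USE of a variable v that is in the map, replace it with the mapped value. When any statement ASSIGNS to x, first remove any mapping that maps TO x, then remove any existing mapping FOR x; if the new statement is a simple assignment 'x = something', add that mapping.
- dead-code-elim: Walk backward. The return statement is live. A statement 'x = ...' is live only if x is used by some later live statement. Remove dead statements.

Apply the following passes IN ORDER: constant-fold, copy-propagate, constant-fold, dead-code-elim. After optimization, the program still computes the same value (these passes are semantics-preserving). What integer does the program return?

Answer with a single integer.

Answer: 5

Derivation:
Initial IR:
  u = 0
  a = 2 - u
  t = 5
  x = 3
  return t
After constant-fold (5 stmts):
  u = 0
  a = 2 - u
  t = 5
  x = 3
  return t
After copy-propagate (5 stmts):
  u = 0
  a = 2 - 0
  t = 5
  x = 3
  return 5
After constant-fold (5 stmts):
  u = 0
  a = 2
  t = 5
  x = 3
  return 5
After dead-code-elim (1 stmts):
  return 5
Evaluate:
  u = 0  =>  u = 0
  a = 2 - u  =>  a = 2
  t = 5  =>  t = 5
  x = 3  =>  x = 3
  return t = 5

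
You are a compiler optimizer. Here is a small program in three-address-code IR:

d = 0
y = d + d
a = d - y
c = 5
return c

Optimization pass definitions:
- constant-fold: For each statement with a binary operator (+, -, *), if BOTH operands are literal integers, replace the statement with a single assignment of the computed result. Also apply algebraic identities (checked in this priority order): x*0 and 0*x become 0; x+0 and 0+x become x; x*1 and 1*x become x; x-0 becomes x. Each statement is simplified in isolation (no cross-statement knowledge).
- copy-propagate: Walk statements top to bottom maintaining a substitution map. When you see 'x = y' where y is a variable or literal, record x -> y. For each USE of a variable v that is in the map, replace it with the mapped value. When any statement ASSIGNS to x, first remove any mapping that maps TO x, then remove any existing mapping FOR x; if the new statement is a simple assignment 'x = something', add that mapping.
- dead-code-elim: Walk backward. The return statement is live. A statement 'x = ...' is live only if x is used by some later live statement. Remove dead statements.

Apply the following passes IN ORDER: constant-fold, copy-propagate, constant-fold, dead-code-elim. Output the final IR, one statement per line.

Answer: return 5

Derivation:
Initial IR:
  d = 0
  y = d + d
  a = d - y
  c = 5
  return c
After constant-fold (5 stmts):
  d = 0
  y = d + d
  a = d - y
  c = 5
  return c
After copy-propagate (5 stmts):
  d = 0
  y = 0 + 0
  a = 0 - y
  c = 5
  return 5
After constant-fold (5 stmts):
  d = 0
  y = 0
  a = 0 - y
  c = 5
  return 5
After dead-code-elim (1 stmts):
  return 5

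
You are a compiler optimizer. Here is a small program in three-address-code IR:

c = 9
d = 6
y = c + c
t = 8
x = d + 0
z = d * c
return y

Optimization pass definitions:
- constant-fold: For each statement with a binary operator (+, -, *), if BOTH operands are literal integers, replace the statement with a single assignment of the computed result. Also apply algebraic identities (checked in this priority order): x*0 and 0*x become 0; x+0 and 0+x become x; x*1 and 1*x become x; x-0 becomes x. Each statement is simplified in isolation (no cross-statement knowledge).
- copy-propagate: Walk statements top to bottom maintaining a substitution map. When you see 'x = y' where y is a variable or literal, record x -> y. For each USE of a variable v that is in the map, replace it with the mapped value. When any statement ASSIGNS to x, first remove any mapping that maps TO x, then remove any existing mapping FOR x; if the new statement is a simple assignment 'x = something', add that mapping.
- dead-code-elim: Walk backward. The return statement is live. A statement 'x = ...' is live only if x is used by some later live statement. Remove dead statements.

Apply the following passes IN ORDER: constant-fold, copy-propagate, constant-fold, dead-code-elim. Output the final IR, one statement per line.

Initial IR:
  c = 9
  d = 6
  y = c + c
  t = 8
  x = d + 0
  z = d * c
  return y
After constant-fold (7 stmts):
  c = 9
  d = 6
  y = c + c
  t = 8
  x = d
  z = d * c
  return y
After copy-propagate (7 stmts):
  c = 9
  d = 6
  y = 9 + 9
  t = 8
  x = 6
  z = 6 * 9
  return y
After constant-fold (7 stmts):
  c = 9
  d = 6
  y = 18
  t = 8
  x = 6
  z = 54
  return y
After dead-code-elim (2 stmts):
  y = 18
  return y

Answer: y = 18
return y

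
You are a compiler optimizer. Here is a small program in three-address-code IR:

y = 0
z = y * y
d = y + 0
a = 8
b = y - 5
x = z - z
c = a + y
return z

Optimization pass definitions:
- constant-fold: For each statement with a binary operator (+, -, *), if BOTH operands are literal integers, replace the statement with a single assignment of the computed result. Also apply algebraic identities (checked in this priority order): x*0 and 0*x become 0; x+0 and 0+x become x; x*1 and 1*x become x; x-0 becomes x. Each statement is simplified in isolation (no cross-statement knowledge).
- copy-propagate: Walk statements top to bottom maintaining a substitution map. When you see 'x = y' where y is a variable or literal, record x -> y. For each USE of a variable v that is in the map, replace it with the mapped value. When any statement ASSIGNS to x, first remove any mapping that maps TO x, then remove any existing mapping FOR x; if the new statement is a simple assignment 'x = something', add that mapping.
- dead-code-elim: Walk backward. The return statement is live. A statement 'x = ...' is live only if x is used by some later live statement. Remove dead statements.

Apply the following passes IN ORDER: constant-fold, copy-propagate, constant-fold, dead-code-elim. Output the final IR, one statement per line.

Answer: z = 0
return z

Derivation:
Initial IR:
  y = 0
  z = y * y
  d = y + 0
  a = 8
  b = y - 5
  x = z - z
  c = a + y
  return z
After constant-fold (8 stmts):
  y = 0
  z = y * y
  d = y
  a = 8
  b = y - 5
  x = z - z
  c = a + y
  return z
After copy-propagate (8 stmts):
  y = 0
  z = 0 * 0
  d = 0
  a = 8
  b = 0 - 5
  x = z - z
  c = 8 + 0
  return z
After constant-fold (8 stmts):
  y = 0
  z = 0
  d = 0
  a = 8
  b = -5
  x = z - z
  c = 8
  return z
After dead-code-elim (2 stmts):
  z = 0
  return z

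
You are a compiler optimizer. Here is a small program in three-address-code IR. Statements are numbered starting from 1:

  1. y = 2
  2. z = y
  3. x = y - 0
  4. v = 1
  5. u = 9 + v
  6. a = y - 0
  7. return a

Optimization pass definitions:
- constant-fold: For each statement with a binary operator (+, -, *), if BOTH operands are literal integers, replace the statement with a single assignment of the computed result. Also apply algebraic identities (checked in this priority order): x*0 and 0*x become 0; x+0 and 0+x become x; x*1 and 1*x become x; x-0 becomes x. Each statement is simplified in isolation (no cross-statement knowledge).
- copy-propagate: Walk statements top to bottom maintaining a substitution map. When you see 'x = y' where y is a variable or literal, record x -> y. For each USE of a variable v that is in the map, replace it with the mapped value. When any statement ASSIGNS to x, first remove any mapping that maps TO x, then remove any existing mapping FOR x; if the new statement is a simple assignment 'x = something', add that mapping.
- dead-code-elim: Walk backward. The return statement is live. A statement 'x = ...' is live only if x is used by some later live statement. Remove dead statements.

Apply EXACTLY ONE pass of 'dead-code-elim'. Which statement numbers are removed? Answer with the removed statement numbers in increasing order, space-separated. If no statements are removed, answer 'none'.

Answer: 2 3 4 5

Derivation:
Backward liveness scan:
Stmt 1 'y = 2': KEEP (y is live); live-in = []
Stmt 2 'z = y': DEAD (z not in live set ['y'])
Stmt 3 'x = y - 0': DEAD (x not in live set ['y'])
Stmt 4 'v = 1': DEAD (v not in live set ['y'])
Stmt 5 'u = 9 + v': DEAD (u not in live set ['y'])
Stmt 6 'a = y - 0': KEEP (a is live); live-in = ['y']
Stmt 7 'return a': KEEP (return); live-in = ['a']
Removed statement numbers: [2, 3, 4, 5]
Surviving IR:
  y = 2
  a = y - 0
  return a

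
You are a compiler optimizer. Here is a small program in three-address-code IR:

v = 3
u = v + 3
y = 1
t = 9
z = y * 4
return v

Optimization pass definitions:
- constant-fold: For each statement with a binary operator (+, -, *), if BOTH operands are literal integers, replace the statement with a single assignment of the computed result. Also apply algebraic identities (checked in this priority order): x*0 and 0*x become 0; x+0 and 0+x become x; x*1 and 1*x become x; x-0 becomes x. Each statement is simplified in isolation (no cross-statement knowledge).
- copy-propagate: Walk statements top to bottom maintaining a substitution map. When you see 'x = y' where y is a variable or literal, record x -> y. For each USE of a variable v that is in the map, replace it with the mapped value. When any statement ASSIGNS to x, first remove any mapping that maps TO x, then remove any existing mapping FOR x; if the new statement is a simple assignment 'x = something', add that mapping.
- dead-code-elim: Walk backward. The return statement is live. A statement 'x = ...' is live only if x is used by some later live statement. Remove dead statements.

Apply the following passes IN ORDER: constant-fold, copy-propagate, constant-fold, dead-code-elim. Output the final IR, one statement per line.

Answer: return 3

Derivation:
Initial IR:
  v = 3
  u = v + 3
  y = 1
  t = 9
  z = y * 4
  return v
After constant-fold (6 stmts):
  v = 3
  u = v + 3
  y = 1
  t = 9
  z = y * 4
  return v
After copy-propagate (6 stmts):
  v = 3
  u = 3 + 3
  y = 1
  t = 9
  z = 1 * 4
  return 3
After constant-fold (6 stmts):
  v = 3
  u = 6
  y = 1
  t = 9
  z = 4
  return 3
After dead-code-elim (1 stmts):
  return 3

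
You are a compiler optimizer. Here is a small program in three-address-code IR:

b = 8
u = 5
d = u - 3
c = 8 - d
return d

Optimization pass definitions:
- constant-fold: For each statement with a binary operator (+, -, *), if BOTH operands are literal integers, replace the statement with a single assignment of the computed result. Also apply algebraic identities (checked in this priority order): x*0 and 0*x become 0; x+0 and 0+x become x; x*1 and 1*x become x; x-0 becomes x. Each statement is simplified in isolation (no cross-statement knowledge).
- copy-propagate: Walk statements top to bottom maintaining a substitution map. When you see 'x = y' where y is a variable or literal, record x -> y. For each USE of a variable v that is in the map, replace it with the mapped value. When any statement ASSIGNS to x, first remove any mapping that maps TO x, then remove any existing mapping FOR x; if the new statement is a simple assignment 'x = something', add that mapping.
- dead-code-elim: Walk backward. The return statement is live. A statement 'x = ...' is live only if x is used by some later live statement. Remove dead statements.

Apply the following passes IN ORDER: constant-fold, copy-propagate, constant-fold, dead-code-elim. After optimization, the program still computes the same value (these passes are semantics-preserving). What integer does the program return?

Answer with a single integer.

Answer: 2

Derivation:
Initial IR:
  b = 8
  u = 5
  d = u - 3
  c = 8 - d
  return d
After constant-fold (5 stmts):
  b = 8
  u = 5
  d = u - 3
  c = 8 - d
  return d
After copy-propagate (5 stmts):
  b = 8
  u = 5
  d = 5 - 3
  c = 8 - d
  return d
After constant-fold (5 stmts):
  b = 8
  u = 5
  d = 2
  c = 8 - d
  return d
After dead-code-elim (2 stmts):
  d = 2
  return d
Evaluate:
  b = 8  =>  b = 8
  u = 5  =>  u = 5
  d = u - 3  =>  d = 2
  c = 8 - d  =>  c = 6
  return d = 2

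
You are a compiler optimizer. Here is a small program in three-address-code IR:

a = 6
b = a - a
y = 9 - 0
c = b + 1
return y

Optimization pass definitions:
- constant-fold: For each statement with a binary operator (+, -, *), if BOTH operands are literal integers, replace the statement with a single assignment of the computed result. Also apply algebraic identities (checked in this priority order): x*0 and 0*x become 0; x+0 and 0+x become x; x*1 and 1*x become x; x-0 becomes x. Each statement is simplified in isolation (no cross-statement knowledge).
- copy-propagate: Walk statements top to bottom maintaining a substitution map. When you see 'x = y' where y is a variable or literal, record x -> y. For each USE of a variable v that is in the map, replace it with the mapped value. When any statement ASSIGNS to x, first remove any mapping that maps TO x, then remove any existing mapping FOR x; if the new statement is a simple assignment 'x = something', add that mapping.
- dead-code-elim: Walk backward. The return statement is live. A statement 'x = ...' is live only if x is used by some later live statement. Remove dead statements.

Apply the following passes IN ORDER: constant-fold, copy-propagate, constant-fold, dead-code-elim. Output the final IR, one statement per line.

Answer: return 9

Derivation:
Initial IR:
  a = 6
  b = a - a
  y = 9 - 0
  c = b + 1
  return y
After constant-fold (5 stmts):
  a = 6
  b = a - a
  y = 9
  c = b + 1
  return y
After copy-propagate (5 stmts):
  a = 6
  b = 6 - 6
  y = 9
  c = b + 1
  return 9
After constant-fold (5 stmts):
  a = 6
  b = 0
  y = 9
  c = b + 1
  return 9
After dead-code-elim (1 stmts):
  return 9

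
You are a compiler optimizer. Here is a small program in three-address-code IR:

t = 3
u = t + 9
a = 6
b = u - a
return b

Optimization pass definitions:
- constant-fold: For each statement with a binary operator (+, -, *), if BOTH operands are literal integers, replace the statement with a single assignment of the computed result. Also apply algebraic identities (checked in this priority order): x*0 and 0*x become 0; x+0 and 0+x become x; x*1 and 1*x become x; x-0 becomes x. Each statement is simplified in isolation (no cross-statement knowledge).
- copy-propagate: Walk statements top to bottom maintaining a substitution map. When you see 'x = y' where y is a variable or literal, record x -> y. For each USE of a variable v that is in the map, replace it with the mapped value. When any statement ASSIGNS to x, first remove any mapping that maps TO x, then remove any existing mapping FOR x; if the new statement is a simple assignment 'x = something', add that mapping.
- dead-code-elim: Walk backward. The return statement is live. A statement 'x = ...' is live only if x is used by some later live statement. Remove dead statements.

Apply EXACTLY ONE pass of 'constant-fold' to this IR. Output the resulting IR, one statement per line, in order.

Applying constant-fold statement-by-statement:
  [1] t = 3  (unchanged)
  [2] u = t + 9  (unchanged)
  [3] a = 6  (unchanged)
  [4] b = u - a  (unchanged)
  [5] return b  (unchanged)
Result (5 stmts):
  t = 3
  u = t + 9
  a = 6
  b = u - a
  return b

Answer: t = 3
u = t + 9
a = 6
b = u - a
return b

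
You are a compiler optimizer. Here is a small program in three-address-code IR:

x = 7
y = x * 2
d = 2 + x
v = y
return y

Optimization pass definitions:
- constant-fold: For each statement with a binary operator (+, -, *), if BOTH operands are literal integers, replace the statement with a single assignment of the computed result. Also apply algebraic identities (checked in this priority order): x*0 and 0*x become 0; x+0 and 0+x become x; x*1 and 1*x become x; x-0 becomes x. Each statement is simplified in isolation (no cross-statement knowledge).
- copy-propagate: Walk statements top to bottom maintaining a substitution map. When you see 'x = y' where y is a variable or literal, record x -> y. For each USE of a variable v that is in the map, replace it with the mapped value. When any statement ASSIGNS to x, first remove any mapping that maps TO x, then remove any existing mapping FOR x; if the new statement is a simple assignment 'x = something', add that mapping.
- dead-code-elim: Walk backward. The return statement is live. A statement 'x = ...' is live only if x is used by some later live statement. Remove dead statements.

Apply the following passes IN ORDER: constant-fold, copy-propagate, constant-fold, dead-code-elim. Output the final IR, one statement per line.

Answer: y = 14
return y

Derivation:
Initial IR:
  x = 7
  y = x * 2
  d = 2 + x
  v = y
  return y
After constant-fold (5 stmts):
  x = 7
  y = x * 2
  d = 2 + x
  v = y
  return y
After copy-propagate (5 stmts):
  x = 7
  y = 7 * 2
  d = 2 + 7
  v = y
  return y
After constant-fold (5 stmts):
  x = 7
  y = 14
  d = 9
  v = y
  return y
After dead-code-elim (2 stmts):
  y = 14
  return y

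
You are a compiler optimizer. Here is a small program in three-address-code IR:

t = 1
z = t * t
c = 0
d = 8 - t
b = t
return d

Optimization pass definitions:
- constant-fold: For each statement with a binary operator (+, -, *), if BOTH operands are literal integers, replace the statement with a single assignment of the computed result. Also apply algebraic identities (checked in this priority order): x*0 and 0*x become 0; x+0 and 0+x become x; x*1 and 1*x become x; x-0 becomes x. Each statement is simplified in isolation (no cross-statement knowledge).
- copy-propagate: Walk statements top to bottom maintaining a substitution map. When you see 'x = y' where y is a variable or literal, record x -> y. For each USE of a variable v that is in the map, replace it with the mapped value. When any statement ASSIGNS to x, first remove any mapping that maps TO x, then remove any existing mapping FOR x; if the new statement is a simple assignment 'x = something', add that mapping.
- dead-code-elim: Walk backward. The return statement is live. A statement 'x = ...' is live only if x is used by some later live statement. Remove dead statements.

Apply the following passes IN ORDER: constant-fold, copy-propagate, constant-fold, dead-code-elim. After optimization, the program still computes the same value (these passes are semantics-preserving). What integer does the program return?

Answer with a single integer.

Initial IR:
  t = 1
  z = t * t
  c = 0
  d = 8 - t
  b = t
  return d
After constant-fold (6 stmts):
  t = 1
  z = t * t
  c = 0
  d = 8 - t
  b = t
  return d
After copy-propagate (6 stmts):
  t = 1
  z = 1 * 1
  c = 0
  d = 8 - 1
  b = 1
  return d
After constant-fold (6 stmts):
  t = 1
  z = 1
  c = 0
  d = 7
  b = 1
  return d
After dead-code-elim (2 stmts):
  d = 7
  return d
Evaluate:
  t = 1  =>  t = 1
  z = t * t  =>  z = 1
  c = 0  =>  c = 0
  d = 8 - t  =>  d = 7
  b = t  =>  b = 1
  return d = 7

Answer: 7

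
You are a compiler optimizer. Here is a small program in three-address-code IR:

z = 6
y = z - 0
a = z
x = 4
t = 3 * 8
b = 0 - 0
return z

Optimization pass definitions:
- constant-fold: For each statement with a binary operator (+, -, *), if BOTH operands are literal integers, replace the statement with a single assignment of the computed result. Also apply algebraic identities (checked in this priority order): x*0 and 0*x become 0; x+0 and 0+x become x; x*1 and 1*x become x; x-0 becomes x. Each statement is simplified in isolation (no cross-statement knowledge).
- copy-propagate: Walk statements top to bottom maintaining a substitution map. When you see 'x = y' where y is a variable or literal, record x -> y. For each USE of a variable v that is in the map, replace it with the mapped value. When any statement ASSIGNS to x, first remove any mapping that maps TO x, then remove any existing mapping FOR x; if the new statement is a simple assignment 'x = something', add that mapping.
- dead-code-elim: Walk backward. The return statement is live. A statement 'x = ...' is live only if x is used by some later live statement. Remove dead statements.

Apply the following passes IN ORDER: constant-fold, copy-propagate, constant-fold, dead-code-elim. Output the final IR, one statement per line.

Initial IR:
  z = 6
  y = z - 0
  a = z
  x = 4
  t = 3 * 8
  b = 0 - 0
  return z
After constant-fold (7 stmts):
  z = 6
  y = z
  a = z
  x = 4
  t = 24
  b = 0
  return z
After copy-propagate (7 stmts):
  z = 6
  y = 6
  a = 6
  x = 4
  t = 24
  b = 0
  return 6
After constant-fold (7 stmts):
  z = 6
  y = 6
  a = 6
  x = 4
  t = 24
  b = 0
  return 6
After dead-code-elim (1 stmts):
  return 6

Answer: return 6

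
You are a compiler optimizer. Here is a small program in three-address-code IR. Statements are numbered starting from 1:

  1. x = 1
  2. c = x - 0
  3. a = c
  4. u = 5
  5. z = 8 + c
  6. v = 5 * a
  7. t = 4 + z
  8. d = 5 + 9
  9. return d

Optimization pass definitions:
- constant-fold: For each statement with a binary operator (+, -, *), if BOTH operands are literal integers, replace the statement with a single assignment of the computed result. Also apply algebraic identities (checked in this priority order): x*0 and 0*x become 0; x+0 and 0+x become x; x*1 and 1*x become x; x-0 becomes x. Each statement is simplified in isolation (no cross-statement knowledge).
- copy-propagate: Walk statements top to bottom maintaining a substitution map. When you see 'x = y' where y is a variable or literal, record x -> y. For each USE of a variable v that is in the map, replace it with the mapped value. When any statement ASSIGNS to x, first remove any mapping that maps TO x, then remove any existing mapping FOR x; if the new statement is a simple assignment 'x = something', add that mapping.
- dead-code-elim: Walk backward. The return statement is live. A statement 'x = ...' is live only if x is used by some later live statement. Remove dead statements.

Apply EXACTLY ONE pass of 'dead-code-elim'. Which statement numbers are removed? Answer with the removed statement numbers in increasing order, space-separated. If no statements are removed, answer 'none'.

Backward liveness scan:
Stmt 1 'x = 1': DEAD (x not in live set [])
Stmt 2 'c = x - 0': DEAD (c not in live set [])
Stmt 3 'a = c': DEAD (a not in live set [])
Stmt 4 'u = 5': DEAD (u not in live set [])
Stmt 5 'z = 8 + c': DEAD (z not in live set [])
Stmt 6 'v = 5 * a': DEAD (v not in live set [])
Stmt 7 't = 4 + z': DEAD (t not in live set [])
Stmt 8 'd = 5 + 9': KEEP (d is live); live-in = []
Stmt 9 'return d': KEEP (return); live-in = ['d']
Removed statement numbers: [1, 2, 3, 4, 5, 6, 7]
Surviving IR:
  d = 5 + 9
  return d

Answer: 1 2 3 4 5 6 7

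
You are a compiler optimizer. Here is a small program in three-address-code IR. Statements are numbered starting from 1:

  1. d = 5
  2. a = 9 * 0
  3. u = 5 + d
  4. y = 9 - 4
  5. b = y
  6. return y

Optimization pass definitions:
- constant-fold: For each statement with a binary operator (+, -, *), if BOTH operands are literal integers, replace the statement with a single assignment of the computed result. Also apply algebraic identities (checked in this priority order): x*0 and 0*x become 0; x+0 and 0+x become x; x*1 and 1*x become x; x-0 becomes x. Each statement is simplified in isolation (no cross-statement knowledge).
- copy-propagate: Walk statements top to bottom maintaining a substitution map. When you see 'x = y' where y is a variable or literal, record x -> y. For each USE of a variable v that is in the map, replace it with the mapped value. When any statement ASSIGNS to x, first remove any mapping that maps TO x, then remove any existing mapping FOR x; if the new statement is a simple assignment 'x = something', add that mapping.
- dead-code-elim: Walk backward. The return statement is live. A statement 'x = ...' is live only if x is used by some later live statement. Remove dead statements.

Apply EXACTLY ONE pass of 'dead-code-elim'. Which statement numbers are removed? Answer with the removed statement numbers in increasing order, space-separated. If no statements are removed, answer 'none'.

Answer: 1 2 3 5

Derivation:
Backward liveness scan:
Stmt 1 'd = 5': DEAD (d not in live set [])
Stmt 2 'a = 9 * 0': DEAD (a not in live set [])
Stmt 3 'u = 5 + d': DEAD (u not in live set [])
Stmt 4 'y = 9 - 4': KEEP (y is live); live-in = []
Stmt 5 'b = y': DEAD (b not in live set ['y'])
Stmt 6 'return y': KEEP (return); live-in = ['y']
Removed statement numbers: [1, 2, 3, 5]
Surviving IR:
  y = 9 - 4
  return y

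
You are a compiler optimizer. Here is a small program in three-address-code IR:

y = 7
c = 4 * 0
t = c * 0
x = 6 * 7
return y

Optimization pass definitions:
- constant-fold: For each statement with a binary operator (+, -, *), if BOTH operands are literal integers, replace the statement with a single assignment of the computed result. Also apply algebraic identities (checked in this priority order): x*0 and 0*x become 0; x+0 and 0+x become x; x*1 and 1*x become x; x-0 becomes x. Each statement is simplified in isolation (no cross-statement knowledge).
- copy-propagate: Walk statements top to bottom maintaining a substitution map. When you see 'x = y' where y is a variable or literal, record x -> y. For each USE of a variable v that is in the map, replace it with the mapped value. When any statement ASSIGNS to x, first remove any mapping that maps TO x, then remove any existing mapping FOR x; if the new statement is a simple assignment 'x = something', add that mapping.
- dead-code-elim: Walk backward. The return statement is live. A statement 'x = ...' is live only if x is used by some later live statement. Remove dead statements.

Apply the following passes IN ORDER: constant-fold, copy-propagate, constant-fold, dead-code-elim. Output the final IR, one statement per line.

Answer: return 7

Derivation:
Initial IR:
  y = 7
  c = 4 * 0
  t = c * 0
  x = 6 * 7
  return y
After constant-fold (5 stmts):
  y = 7
  c = 0
  t = 0
  x = 42
  return y
After copy-propagate (5 stmts):
  y = 7
  c = 0
  t = 0
  x = 42
  return 7
After constant-fold (5 stmts):
  y = 7
  c = 0
  t = 0
  x = 42
  return 7
After dead-code-elim (1 stmts):
  return 7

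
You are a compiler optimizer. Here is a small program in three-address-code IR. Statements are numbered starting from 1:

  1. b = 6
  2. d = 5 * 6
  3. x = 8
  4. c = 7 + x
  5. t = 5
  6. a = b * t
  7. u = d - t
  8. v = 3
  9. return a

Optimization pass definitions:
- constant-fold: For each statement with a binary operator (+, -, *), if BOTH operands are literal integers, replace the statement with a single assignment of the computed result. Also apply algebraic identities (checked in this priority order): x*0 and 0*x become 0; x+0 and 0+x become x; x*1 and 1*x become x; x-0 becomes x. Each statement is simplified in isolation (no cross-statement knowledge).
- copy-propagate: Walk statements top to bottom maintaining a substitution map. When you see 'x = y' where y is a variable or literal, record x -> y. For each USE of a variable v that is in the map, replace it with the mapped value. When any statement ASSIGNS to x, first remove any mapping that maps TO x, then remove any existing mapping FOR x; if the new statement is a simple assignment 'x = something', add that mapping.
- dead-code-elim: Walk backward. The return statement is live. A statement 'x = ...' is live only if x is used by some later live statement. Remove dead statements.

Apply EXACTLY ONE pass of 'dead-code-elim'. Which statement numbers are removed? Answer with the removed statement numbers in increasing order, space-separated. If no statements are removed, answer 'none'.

Backward liveness scan:
Stmt 1 'b = 6': KEEP (b is live); live-in = []
Stmt 2 'd = 5 * 6': DEAD (d not in live set ['b'])
Stmt 3 'x = 8': DEAD (x not in live set ['b'])
Stmt 4 'c = 7 + x': DEAD (c not in live set ['b'])
Stmt 5 't = 5': KEEP (t is live); live-in = ['b']
Stmt 6 'a = b * t': KEEP (a is live); live-in = ['b', 't']
Stmt 7 'u = d - t': DEAD (u not in live set ['a'])
Stmt 8 'v = 3': DEAD (v not in live set ['a'])
Stmt 9 'return a': KEEP (return); live-in = ['a']
Removed statement numbers: [2, 3, 4, 7, 8]
Surviving IR:
  b = 6
  t = 5
  a = b * t
  return a

Answer: 2 3 4 7 8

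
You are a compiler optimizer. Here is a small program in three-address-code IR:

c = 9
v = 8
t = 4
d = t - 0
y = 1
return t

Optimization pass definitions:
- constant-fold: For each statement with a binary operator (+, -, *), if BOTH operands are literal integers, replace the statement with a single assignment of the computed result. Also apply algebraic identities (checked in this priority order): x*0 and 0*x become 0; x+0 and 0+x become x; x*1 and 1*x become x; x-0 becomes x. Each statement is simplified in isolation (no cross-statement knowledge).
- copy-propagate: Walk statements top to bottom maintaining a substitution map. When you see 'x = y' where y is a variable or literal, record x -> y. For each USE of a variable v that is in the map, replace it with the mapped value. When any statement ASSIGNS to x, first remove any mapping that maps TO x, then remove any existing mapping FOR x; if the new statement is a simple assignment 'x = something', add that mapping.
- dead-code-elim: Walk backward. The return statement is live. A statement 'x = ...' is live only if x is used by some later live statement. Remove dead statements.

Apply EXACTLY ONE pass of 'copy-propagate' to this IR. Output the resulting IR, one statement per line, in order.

Applying copy-propagate statement-by-statement:
  [1] c = 9  (unchanged)
  [2] v = 8  (unchanged)
  [3] t = 4  (unchanged)
  [4] d = t - 0  -> d = 4 - 0
  [5] y = 1  (unchanged)
  [6] return t  -> return 4
Result (6 stmts):
  c = 9
  v = 8
  t = 4
  d = 4 - 0
  y = 1
  return 4

Answer: c = 9
v = 8
t = 4
d = 4 - 0
y = 1
return 4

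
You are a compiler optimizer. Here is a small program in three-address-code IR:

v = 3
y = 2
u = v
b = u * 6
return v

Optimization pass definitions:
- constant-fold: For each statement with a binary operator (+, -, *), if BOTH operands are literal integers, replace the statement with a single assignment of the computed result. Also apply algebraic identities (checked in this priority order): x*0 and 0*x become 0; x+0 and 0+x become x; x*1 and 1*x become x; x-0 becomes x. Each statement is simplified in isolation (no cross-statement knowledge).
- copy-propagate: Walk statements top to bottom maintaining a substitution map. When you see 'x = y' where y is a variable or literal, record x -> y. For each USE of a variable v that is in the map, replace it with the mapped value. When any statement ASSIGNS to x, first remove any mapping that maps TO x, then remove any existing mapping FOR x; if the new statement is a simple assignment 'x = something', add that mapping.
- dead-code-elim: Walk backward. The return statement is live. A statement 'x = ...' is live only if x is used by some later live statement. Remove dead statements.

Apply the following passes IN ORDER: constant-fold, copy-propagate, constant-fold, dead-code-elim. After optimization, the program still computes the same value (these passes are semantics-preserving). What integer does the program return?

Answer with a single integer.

Initial IR:
  v = 3
  y = 2
  u = v
  b = u * 6
  return v
After constant-fold (5 stmts):
  v = 3
  y = 2
  u = v
  b = u * 6
  return v
After copy-propagate (5 stmts):
  v = 3
  y = 2
  u = 3
  b = 3 * 6
  return 3
After constant-fold (5 stmts):
  v = 3
  y = 2
  u = 3
  b = 18
  return 3
After dead-code-elim (1 stmts):
  return 3
Evaluate:
  v = 3  =>  v = 3
  y = 2  =>  y = 2
  u = v  =>  u = 3
  b = u * 6  =>  b = 18
  return v = 3

Answer: 3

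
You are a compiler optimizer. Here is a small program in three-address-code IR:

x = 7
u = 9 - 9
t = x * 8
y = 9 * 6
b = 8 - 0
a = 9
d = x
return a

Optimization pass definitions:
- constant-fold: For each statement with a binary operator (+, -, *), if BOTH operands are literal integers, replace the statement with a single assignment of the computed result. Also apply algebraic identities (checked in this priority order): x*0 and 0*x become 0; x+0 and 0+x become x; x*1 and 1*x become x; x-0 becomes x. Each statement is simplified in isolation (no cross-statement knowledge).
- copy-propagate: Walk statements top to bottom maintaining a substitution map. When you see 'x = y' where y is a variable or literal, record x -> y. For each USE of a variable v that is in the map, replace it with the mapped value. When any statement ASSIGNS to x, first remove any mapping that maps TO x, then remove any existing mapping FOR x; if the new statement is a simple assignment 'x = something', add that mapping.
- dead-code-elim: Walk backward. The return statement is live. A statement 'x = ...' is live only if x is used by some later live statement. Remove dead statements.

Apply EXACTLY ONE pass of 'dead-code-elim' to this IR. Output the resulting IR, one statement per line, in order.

Applying dead-code-elim statement-by-statement:
  [8] return a  -> KEEP (return); live=['a']
  [7] d = x  -> DEAD (d not live)
  [6] a = 9  -> KEEP; live=[]
  [5] b = 8 - 0  -> DEAD (b not live)
  [4] y = 9 * 6  -> DEAD (y not live)
  [3] t = x * 8  -> DEAD (t not live)
  [2] u = 9 - 9  -> DEAD (u not live)
  [1] x = 7  -> DEAD (x not live)
Result (2 stmts):
  a = 9
  return a

Answer: a = 9
return a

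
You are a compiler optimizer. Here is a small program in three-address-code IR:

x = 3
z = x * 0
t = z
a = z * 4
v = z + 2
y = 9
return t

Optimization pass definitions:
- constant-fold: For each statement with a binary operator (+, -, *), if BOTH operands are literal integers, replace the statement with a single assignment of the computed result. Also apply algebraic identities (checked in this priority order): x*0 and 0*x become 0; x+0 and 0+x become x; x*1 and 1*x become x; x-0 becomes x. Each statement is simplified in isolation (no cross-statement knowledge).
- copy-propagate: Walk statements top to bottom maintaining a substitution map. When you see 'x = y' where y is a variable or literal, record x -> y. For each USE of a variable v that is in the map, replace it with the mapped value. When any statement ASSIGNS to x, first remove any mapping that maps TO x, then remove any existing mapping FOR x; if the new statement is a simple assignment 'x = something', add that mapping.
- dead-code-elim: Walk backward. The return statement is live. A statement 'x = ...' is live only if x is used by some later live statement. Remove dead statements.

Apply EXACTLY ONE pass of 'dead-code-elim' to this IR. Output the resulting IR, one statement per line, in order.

Applying dead-code-elim statement-by-statement:
  [7] return t  -> KEEP (return); live=['t']
  [6] y = 9  -> DEAD (y not live)
  [5] v = z + 2  -> DEAD (v not live)
  [4] a = z * 4  -> DEAD (a not live)
  [3] t = z  -> KEEP; live=['z']
  [2] z = x * 0  -> KEEP; live=['x']
  [1] x = 3  -> KEEP; live=[]
Result (4 stmts):
  x = 3
  z = x * 0
  t = z
  return t

Answer: x = 3
z = x * 0
t = z
return t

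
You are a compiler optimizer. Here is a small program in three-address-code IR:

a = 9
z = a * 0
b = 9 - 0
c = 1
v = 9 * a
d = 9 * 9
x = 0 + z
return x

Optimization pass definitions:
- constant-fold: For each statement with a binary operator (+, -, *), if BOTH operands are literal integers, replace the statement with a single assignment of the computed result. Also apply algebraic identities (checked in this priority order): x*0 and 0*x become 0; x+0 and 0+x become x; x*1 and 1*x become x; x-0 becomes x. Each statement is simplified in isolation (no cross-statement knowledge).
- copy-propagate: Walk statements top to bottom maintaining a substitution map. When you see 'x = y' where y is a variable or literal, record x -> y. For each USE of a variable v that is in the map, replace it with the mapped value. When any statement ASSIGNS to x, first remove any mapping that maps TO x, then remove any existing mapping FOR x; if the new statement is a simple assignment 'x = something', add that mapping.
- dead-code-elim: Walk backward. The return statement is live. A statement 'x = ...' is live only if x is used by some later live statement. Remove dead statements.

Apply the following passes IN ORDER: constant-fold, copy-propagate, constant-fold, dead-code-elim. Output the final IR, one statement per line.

Initial IR:
  a = 9
  z = a * 0
  b = 9 - 0
  c = 1
  v = 9 * a
  d = 9 * 9
  x = 0 + z
  return x
After constant-fold (8 stmts):
  a = 9
  z = 0
  b = 9
  c = 1
  v = 9 * a
  d = 81
  x = z
  return x
After copy-propagate (8 stmts):
  a = 9
  z = 0
  b = 9
  c = 1
  v = 9 * 9
  d = 81
  x = 0
  return 0
After constant-fold (8 stmts):
  a = 9
  z = 0
  b = 9
  c = 1
  v = 81
  d = 81
  x = 0
  return 0
After dead-code-elim (1 stmts):
  return 0

Answer: return 0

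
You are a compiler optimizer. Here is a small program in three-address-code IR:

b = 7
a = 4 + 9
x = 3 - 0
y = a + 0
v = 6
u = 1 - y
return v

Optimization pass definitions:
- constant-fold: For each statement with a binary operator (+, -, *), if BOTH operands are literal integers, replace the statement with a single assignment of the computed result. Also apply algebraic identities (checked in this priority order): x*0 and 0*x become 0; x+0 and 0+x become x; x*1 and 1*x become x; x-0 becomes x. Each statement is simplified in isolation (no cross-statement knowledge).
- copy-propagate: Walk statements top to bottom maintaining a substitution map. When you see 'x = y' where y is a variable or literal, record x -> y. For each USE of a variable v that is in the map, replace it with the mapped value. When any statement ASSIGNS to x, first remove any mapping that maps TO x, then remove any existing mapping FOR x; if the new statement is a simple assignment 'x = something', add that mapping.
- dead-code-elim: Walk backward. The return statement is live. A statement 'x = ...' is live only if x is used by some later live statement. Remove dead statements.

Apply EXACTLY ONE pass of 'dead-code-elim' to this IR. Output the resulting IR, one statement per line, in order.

Answer: v = 6
return v

Derivation:
Applying dead-code-elim statement-by-statement:
  [7] return v  -> KEEP (return); live=['v']
  [6] u = 1 - y  -> DEAD (u not live)
  [5] v = 6  -> KEEP; live=[]
  [4] y = a + 0  -> DEAD (y not live)
  [3] x = 3 - 0  -> DEAD (x not live)
  [2] a = 4 + 9  -> DEAD (a not live)
  [1] b = 7  -> DEAD (b not live)
Result (2 stmts):
  v = 6
  return v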